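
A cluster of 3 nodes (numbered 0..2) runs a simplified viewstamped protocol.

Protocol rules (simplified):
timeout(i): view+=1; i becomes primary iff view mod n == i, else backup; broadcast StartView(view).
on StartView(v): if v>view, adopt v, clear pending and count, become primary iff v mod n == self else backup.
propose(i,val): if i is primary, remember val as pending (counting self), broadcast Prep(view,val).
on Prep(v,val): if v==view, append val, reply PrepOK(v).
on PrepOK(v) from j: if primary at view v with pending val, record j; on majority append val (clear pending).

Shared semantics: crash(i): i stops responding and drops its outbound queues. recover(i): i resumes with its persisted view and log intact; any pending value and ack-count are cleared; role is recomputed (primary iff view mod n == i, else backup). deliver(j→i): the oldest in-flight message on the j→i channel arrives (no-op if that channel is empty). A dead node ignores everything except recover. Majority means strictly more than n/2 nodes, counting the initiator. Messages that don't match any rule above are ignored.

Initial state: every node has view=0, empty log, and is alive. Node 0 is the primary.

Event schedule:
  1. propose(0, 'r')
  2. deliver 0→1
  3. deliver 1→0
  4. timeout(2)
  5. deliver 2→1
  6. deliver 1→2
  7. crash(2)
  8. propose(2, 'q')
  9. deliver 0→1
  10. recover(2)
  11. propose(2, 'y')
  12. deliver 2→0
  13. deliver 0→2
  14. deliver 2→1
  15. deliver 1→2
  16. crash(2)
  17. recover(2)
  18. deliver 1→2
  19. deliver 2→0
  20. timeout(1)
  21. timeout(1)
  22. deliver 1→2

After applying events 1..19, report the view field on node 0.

after 1 — propose(0,'r'): ·
after 2 — deliver 0→1: n1:back/v0/[r]
after 3 — deliver 1→0: n0:prim/v0/[r]
after 4 — timeout(2): n2:back/v1/[-]
after 5 — deliver 2→1: n1:prim/v1/[r]
after 6 — deliver 1→2: ·
after 7 — crash(2): n2:✗back/v1/[-]
after 8 — propose(2,'q'): ·
after 9 — deliver 0→1: ·
after 10 — recover(2): n2:back/v1/[-]
after 11 — propose(2,'y'): ·
after 12 — deliver 2→0: ·
after 13 — deliver 0→2: ·
after 14 — deliver 2→1: ·
after 15 — deliver 1→2: ·
after 16 — crash(2): n2:✗back/v1/[-]
after 17 — recover(2): n2:back/v1/[-]
after 18 — deliver 1→2: ·
after 19 — deliver 2→0: ·

0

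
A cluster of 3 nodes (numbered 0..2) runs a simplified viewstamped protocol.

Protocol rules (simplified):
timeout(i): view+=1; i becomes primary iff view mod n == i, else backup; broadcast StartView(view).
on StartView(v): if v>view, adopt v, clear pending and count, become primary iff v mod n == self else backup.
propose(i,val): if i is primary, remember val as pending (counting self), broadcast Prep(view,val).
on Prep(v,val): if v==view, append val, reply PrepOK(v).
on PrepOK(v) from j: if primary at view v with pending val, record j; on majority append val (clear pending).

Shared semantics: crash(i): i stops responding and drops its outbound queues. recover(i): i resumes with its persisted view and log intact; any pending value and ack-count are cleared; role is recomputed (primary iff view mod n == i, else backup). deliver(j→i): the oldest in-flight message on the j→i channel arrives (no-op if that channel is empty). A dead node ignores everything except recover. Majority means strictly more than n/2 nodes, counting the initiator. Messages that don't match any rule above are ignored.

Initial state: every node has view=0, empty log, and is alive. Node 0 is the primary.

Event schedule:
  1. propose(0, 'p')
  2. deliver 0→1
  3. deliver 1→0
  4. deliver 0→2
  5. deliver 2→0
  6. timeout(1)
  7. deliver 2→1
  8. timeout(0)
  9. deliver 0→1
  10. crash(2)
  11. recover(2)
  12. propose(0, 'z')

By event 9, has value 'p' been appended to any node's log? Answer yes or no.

yes

e1 propose(0,'p'): ·
e2 deliver 0→1: 1[back,v=0,p]
e3 deliver 1→0: 0[prim,v=0,p]
e4 deliver 0→2: 2[back,v=0,p]
e5 deliver 2→0: ·
e6 timeout(1): 1[prim,v=1,p]
e7 deliver 2→1: ·
e8 timeout(0): 0[back,v=1,p]
e9 deliver 0→1: ·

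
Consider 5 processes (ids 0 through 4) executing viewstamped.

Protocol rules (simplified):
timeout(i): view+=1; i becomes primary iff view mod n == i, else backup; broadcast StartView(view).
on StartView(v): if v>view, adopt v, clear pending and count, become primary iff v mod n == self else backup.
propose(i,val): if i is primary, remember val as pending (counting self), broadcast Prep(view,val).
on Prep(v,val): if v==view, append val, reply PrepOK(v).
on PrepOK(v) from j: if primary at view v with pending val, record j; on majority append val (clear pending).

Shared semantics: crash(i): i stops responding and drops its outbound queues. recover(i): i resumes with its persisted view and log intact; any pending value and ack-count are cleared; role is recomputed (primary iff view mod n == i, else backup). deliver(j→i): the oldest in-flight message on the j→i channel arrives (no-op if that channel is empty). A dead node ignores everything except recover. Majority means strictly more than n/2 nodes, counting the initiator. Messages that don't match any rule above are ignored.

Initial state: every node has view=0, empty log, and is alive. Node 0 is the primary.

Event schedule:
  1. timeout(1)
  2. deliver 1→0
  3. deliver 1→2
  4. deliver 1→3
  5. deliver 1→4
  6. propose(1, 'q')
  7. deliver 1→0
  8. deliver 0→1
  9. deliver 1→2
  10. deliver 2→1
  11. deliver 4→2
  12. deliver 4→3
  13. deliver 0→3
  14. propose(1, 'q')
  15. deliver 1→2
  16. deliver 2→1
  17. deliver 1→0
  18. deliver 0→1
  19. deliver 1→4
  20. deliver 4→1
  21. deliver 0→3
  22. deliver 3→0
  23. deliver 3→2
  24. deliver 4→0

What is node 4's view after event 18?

1

[1] timeout(1) → N1(prim v1 [-])
[2] deliver 1→0 → N0(back v1 [-])
[3] deliver 1→2 → N2(back v1 [-])
[4] deliver 1→3 → N3(back v1 [-])
[5] deliver 1→4 → N4(back v1 [-])
[6] propose(1,'q') → ∅
[7] deliver 1→0 → N0(back v1 [q])
[8] deliver 0→1 → ∅
[9] deliver 1→2 → N2(back v1 [q])
[10] deliver 2→1 → N1(prim v1 [q])
[11] deliver 4→2 → ∅
[12] deliver 4→3 → ∅
[13] deliver 0→3 → ∅
[14] propose(1,'q') → ∅
[15] deliver 1→2 → N2(back v1 [q,q])
[16] deliver 2→1 → ∅
[17] deliver 1→0 → N0(back v1 [q,q])
[18] deliver 0→1 → N1(prim v1 [q,q])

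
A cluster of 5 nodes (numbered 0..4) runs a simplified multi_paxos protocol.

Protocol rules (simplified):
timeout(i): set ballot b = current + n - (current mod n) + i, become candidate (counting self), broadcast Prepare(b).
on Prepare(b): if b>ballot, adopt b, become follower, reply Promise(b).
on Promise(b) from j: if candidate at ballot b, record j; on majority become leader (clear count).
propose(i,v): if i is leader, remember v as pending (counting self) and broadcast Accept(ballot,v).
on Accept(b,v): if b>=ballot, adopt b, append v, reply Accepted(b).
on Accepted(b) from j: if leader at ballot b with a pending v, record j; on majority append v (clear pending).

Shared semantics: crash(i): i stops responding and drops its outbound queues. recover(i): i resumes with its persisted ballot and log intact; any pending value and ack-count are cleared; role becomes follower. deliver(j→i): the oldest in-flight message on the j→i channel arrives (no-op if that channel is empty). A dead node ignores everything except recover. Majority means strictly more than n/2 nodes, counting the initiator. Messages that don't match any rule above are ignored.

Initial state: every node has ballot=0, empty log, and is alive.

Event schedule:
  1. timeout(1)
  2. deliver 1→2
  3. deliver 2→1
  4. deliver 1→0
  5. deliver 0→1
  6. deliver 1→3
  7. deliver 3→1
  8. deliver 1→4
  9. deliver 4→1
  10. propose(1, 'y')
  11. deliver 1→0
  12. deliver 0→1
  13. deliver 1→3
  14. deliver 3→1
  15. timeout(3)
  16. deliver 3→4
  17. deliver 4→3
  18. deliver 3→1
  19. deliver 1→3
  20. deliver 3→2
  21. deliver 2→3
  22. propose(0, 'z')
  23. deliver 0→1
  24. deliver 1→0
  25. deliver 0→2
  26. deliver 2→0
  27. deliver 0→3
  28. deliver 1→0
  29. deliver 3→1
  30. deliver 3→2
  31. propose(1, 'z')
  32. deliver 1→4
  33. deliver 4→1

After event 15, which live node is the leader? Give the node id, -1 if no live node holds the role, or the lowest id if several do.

1

[1] timeout(1) → N1(cand b6 [-])
[2] deliver 1→2 → N2(foll b6 [-])
[3] deliver 2→1 → ∅
[4] deliver 1→0 → N0(foll b6 [-])
[5] deliver 0→1 → N1(lead b6 [-])
[6] deliver 1→3 → N3(foll b6 [-])
[7] deliver 3→1 → ∅
[8] deliver 1→4 → N4(foll b6 [-])
[9] deliver 4→1 → ∅
[10] propose(1,'y') → ∅
[11] deliver 1→0 → N0(foll b6 [y])
[12] deliver 0→1 → ∅
[13] deliver 1→3 → N3(foll b6 [y])
[14] deliver 3→1 → N1(lead b6 [y])
[15] timeout(3) → N3(cand b13 [y])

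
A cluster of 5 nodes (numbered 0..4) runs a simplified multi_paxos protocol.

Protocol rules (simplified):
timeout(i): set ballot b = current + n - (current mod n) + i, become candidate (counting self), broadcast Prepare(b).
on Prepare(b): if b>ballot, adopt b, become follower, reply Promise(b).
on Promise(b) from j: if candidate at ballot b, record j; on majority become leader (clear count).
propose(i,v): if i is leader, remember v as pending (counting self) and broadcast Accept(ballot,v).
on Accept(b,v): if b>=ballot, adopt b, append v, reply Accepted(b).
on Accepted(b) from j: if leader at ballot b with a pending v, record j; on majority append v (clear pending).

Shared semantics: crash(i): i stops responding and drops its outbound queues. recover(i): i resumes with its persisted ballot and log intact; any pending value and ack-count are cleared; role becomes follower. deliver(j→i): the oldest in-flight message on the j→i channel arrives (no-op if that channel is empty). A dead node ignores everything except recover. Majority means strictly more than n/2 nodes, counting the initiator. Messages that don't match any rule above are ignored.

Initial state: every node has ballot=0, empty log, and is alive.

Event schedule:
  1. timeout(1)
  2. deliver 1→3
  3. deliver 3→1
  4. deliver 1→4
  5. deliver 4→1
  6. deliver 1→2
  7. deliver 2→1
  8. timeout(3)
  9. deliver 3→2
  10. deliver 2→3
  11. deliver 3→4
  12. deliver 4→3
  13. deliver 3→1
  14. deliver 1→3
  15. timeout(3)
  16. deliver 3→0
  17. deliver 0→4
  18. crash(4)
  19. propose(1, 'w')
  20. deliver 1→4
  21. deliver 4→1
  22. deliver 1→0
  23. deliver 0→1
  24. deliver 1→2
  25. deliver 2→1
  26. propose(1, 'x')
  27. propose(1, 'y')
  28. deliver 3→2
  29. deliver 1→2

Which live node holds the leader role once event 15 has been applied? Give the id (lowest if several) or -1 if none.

1. timeout(1):  <1:cand b6 ->
2. deliver 1→3:  <3:foll b6 ->
3. deliver 3→1:  nop
4. deliver 1→4:  <4:foll b6 ->
5. deliver 4→1:  <1:lead b6 ->
6. deliver 1→2:  <2:foll b6 ->
7. deliver 2→1:  nop
8. timeout(3):  <3:cand b13 ->
9. deliver 3→2:  <2:foll b13 ->
10. deliver 2→3:  nop
11. deliver 3→4:  <4:foll b13 ->
12. deliver 4→3:  <3:lead b13 ->
13. deliver 3→1:  <1:foll b13 ->
14. deliver 1→3:  nop
15. timeout(3):  <3:cand b18 ->

-1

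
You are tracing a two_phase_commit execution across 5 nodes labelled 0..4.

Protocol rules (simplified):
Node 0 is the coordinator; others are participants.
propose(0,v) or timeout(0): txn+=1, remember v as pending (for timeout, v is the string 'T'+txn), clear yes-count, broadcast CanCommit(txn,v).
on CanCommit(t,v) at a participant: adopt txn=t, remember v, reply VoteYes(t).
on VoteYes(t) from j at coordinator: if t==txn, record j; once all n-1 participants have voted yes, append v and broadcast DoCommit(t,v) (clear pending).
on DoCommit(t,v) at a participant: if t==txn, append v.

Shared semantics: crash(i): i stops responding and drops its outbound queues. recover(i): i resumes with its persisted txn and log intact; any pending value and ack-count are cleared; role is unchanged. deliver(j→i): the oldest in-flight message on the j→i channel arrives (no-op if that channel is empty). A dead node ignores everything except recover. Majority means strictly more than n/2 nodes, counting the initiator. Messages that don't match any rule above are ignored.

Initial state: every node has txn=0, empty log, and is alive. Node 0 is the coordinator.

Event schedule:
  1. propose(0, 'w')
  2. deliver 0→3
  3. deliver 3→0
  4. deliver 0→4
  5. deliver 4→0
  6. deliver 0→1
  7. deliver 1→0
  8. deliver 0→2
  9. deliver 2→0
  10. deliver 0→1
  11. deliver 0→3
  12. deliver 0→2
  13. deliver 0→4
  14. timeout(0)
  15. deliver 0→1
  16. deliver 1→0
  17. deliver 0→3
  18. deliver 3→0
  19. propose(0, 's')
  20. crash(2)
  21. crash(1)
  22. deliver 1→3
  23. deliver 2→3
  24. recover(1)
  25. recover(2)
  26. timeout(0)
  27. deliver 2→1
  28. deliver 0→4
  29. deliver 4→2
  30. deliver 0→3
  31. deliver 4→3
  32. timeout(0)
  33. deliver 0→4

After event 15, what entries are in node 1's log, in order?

[1] propose(0,'w') → N0(coor t1 [-])
[2] deliver 0→3 → N3(part t1 [-])
[3] deliver 3→0 → ∅
[4] deliver 0→4 → N4(part t1 [-])
[5] deliver 4→0 → ∅
[6] deliver 0→1 → N1(part t1 [-])
[7] deliver 1→0 → ∅
[8] deliver 0→2 → N2(part t1 [-])
[9] deliver 2→0 → N0(coor t1 [w])
[10] deliver 0→1 → N1(part t1 [w])
[11] deliver 0→3 → N3(part t1 [w])
[12] deliver 0→2 → N2(part t1 [w])
[13] deliver 0→4 → N4(part t1 [w])
[14] timeout(0) → N0(coor t2 [w])
[15] deliver 0→1 → N1(part t2 [w])

w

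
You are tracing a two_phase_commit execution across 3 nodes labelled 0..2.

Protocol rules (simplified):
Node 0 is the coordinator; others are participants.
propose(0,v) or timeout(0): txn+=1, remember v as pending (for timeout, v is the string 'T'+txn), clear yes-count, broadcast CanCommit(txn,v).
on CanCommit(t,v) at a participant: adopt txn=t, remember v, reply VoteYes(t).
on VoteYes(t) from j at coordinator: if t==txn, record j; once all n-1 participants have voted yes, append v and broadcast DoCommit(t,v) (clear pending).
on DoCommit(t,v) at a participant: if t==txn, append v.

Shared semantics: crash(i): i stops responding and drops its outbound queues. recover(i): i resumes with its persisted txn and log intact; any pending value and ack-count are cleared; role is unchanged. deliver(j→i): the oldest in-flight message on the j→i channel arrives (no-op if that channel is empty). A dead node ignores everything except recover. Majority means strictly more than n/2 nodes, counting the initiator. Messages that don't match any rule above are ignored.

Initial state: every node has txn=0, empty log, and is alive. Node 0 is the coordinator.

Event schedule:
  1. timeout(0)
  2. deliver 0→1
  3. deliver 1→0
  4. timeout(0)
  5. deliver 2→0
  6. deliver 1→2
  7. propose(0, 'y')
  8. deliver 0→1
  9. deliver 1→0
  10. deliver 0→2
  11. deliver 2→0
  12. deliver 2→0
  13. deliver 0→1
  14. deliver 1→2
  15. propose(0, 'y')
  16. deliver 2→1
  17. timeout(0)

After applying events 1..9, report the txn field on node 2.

0

e1 timeout(0): 0[coor,t=1,-]
e2 deliver 0→1: 1[part,t=1,-]
e3 deliver 1→0: ·
e4 timeout(0): 0[coor,t=2,-]
e5 deliver 2→0: ·
e6 deliver 1→2: ·
e7 propose(0,'y'): 0[coor,t=3,-]
e8 deliver 0→1: 1[part,t=2,-]
e9 deliver 1→0: ·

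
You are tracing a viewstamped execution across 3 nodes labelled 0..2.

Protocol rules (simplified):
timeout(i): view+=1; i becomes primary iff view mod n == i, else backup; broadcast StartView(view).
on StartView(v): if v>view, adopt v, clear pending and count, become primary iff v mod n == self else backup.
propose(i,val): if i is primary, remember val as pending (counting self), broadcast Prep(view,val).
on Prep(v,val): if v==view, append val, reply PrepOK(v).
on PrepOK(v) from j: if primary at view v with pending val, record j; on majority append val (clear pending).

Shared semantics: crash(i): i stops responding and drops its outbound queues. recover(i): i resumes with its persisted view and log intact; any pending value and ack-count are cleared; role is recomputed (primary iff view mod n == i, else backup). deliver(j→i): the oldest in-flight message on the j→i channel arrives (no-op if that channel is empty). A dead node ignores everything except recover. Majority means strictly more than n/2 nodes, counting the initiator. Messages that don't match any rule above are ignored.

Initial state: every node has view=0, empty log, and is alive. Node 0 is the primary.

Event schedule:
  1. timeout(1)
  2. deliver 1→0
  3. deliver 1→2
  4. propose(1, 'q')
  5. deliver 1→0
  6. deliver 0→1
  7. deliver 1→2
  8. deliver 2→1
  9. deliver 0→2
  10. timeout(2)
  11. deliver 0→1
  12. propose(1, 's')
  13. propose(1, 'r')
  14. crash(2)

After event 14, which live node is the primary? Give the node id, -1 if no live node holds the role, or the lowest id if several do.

1

1. timeout(1):  <1:prim v1 ->
2. deliver 1→0:  <0:back v1 ->
3. deliver 1→2:  <2:back v1 ->
4. propose(1,'q'):  nop
5. deliver 1→0:  <0:back v1 q>
6. deliver 0→1:  <1:prim v1 q>
7. deliver 1→2:  <2:back v1 q>
8. deliver 2→1:  nop
9. deliver 0→2:  nop
10. timeout(2):  <2:prim v2 q>
11. deliver 0→1:  nop
12. propose(1,'s'):  nop
13. propose(1,'r'):  nop
14. crash(2):  <2:✗prim v2 q>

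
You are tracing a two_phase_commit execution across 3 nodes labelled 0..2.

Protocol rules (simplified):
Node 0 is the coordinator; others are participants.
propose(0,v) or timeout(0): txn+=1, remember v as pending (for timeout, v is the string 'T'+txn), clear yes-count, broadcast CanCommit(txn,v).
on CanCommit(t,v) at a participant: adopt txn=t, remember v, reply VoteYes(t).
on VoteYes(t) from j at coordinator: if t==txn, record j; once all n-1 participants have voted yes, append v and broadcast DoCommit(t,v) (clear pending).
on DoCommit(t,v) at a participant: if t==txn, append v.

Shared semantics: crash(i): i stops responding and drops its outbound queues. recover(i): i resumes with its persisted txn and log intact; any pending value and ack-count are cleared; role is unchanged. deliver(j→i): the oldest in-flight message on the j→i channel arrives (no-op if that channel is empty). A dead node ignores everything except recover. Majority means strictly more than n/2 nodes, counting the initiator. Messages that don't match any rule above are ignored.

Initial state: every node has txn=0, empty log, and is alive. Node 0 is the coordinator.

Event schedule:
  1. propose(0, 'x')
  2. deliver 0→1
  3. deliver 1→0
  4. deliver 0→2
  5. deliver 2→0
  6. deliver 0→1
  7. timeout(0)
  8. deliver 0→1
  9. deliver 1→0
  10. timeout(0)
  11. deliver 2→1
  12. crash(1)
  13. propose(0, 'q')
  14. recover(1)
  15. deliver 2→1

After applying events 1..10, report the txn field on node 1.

step 1 propose(0,'x'): 0={coor,t=1,log=-}
step 2 deliver 0→1: 1={part,t=1,log=-}
step 3 deliver 1→0: —
step 4 deliver 0→2: 2={part,t=1,log=-}
step 5 deliver 2→0: 0={coor,t=1,log=x}
step 6 deliver 0→1: 1={part,t=1,log=x}
step 7 timeout(0): 0={coor,t=2,log=x}
step 8 deliver 0→1: 1={part,t=2,log=x}
step 9 deliver 1→0: —
step 10 timeout(0): 0={coor,t=3,log=x}

2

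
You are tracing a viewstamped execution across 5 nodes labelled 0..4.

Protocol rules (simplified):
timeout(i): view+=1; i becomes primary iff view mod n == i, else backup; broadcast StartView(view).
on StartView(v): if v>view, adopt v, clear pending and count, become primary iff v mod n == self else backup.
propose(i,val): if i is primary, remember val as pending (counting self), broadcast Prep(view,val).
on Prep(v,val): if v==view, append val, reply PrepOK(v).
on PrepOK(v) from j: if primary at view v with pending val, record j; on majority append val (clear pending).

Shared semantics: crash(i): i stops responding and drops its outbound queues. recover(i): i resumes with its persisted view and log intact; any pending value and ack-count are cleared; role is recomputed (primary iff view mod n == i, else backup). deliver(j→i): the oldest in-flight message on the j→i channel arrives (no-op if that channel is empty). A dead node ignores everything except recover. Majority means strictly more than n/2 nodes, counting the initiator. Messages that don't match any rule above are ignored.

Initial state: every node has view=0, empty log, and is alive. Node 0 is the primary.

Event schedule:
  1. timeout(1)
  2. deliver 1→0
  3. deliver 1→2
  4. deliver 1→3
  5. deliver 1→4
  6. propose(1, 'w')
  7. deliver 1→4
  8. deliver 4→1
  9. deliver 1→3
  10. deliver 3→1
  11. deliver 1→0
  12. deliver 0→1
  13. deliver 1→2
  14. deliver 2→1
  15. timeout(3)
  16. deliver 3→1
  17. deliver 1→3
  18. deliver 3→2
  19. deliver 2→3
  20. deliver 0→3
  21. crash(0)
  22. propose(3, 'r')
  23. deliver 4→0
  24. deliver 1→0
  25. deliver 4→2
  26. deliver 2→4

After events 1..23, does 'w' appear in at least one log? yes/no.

1. timeout(1):  <1:prim v1 ->
2. deliver 1→0:  <0:back v1 ->
3. deliver 1→2:  <2:back v1 ->
4. deliver 1→3:  <3:back v1 ->
5. deliver 1→4:  <4:back v1 ->
6. propose(1,'w'):  nop
7. deliver 1→4:  <4:back v1 w>
8. deliver 4→1:  nop
9. deliver 1→3:  <3:back v1 w>
10. deliver 3→1:  <1:prim v1 w>
11. deliver 1→0:  <0:back v1 w>
12. deliver 0→1:  nop
13. deliver 1→2:  <2:back v1 w>
14. deliver 2→1:  nop
15. timeout(3):  <3:back v2 w>
16. deliver 3→1:  <1:back v2 w>
17. deliver 1→3:  nop
18. deliver 3→2:  <2:prim v2 w>
19. deliver 2→3:  nop
20. deliver 0→3:  nop
21. crash(0):  <0:✗back v1 w>
22. propose(3,'r'):  nop
23. deliver 4→0:  nop

yes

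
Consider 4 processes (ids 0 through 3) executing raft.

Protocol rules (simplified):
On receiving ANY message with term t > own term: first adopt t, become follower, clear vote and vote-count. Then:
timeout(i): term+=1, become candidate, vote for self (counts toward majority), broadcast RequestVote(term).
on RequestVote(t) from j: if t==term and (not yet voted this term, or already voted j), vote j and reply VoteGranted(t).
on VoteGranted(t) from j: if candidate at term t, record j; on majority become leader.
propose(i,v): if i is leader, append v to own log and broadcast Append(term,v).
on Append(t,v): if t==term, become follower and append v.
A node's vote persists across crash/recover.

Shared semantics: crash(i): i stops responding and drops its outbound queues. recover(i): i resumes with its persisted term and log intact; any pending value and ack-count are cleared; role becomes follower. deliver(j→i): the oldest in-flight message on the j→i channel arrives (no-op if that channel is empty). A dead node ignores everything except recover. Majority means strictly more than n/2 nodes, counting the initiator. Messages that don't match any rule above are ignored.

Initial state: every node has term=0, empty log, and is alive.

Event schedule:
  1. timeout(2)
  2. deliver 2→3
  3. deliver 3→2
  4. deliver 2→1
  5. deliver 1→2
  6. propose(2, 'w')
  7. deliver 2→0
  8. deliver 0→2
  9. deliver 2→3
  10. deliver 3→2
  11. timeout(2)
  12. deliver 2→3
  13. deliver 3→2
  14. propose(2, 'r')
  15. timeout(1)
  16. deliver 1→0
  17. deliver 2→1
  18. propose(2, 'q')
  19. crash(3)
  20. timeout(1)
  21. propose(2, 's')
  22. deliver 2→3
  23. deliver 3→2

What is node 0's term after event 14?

1

step 1 timeout(2): 2={cand,t=1,log=-}
step 2 deliver 2→3: 3={foll,t=1,log=-}
step 3 deliver 3→2: —
step 4 deliver 2→1: 1={foll,t=1,log=-}
step 5 deliver 1→2: 2={lead,t=1,log=-}
step 6 propose(2,'w'): 2={lead,t=1,log=w}
step 7 deliver 2→0: 0={foll,t=1,log=-}
step 8 deliver 0→2: —
step 9 deliver 2→3: 3={foll,t=1,log=w}
step 10 deliver 3→2: —
step 11 timeout(2): 2={cand,t=2,log=w}
step 12 deliver 2→3: 3={foll,t=2,log=w}
step 13 deliver 3→2: —
step 14 propose(2,'r'): —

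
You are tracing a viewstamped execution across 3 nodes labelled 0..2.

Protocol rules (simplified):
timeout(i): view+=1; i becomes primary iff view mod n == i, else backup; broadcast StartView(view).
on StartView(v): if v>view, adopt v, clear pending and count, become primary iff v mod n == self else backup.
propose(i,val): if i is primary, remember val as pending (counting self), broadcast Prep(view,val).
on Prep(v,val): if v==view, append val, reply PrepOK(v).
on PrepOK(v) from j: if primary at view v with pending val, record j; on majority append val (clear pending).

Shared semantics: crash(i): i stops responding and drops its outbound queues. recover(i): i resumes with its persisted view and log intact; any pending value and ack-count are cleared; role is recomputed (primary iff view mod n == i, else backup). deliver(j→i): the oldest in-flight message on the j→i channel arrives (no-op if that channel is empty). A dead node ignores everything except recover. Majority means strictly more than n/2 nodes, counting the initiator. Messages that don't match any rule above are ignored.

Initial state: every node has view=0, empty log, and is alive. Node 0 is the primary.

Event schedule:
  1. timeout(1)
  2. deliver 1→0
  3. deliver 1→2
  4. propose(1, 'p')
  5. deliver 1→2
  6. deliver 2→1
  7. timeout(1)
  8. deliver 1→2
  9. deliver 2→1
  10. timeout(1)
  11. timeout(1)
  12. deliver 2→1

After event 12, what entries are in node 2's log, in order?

p

[1] timeout(1) → N1(prim v1 [-])
[2] deliver 1→0 → N0(back v1 [-])
[3] deliver 1→2 → N2(back v1 [-])
[4] propose(1,'p') → ∅
[5] deliver 1→2 → N2(back v1 [p])
[6] deliver 2→1 → N1(prim v1 [p])
[7] timeout(1) → N1(back v2 [p])
[8] deliver 1→2 → N2(prim v2 [p])
[9] deliver 2→1 → ∅
[10] timeout(1) → N1(back v3 [p])
[11] timeout(1) → N1(prim v4 [p])
[12] deliver 2→1 → ∅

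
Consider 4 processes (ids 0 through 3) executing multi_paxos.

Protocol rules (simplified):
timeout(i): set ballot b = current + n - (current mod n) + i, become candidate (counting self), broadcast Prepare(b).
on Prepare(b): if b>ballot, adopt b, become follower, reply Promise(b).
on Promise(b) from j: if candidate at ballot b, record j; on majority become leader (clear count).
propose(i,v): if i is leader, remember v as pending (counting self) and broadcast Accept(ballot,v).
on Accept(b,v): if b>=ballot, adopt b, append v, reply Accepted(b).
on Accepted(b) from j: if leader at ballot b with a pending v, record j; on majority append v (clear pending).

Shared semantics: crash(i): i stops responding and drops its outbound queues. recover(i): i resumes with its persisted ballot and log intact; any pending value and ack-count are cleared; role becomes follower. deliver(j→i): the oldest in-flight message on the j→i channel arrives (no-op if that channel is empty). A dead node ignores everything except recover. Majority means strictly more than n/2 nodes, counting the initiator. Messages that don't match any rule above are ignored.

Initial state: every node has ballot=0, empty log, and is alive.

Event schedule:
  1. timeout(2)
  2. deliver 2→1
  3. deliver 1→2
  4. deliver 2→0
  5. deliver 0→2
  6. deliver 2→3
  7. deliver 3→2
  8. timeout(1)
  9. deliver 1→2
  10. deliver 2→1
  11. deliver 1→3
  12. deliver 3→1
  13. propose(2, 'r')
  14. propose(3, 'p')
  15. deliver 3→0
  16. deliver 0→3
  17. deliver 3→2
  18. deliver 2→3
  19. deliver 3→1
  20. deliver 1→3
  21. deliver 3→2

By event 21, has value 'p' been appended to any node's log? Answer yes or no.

no

[1] timeout(2) → N2(cand b6 [-])
[2] deliver 2→1 → N1(foll b6 [-])
[3] deliver 1→2 → ∅
[4] deliver 2→0 → N0(foll b6 [-])
[5] deliver 0→2 → N2(lead b6 [-])
[6] deliver 2→3 → N3(foll b6 [-])
[7] deliver 3→2 → ∅
[8] timeout(1) → N1(cand b9 [-])
[9] deliver 1→2 → N2(foll b9 [-])
[10] deliver 2→1 → ∅
[11] deliver 1→3 → N3(foll b9 [-])
[12] deliver 3→1 → N1(lead b9 [-])
[13] propose(2,'r') → ∅
[14] propose(3,'p') → ∅
[15] deliver 3→0 → ∅
[16] deliver 0→3 → ∅
[17] deliver 3→2 → ∅
[18] deliver 2→3 → ∅
[19] deliver 3→1 → ∅
[20] deliver 1→3 → ∅
[21] deliver 3→2 → ∅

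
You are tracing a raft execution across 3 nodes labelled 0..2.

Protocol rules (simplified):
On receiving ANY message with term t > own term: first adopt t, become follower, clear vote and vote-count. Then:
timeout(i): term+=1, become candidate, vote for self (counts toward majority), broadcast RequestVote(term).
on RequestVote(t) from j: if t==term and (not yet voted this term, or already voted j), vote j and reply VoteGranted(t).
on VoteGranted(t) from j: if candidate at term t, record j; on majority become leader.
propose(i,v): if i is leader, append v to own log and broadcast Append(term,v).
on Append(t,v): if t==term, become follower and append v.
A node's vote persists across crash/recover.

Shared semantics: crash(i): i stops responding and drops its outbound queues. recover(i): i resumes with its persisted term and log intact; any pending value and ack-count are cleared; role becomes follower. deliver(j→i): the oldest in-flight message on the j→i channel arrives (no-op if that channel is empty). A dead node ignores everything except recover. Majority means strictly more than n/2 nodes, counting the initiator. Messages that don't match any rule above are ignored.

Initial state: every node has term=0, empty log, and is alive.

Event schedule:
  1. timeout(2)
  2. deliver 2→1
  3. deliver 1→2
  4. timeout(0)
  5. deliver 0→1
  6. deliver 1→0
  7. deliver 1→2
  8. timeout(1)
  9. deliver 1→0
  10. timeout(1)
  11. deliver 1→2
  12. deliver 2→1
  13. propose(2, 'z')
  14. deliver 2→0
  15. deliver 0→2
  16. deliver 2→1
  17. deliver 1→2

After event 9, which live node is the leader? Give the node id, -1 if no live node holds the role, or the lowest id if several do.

after 1 — timeout(2): n2:cand/t1/[-]
after 2 — deliver 2→1: n1:foll/t1/[-]
after 3 — deliver 1→2: n2:lead/t1/[-]
after 4 — timeout(0): n0:cand/t1/[-]
after 5 — deliver 0→1: ·
after 6 — deliver 1→0: ·
after 7 — deliver 1→2: ·
after 8 — timeout(1): n1:cand/t2/[-]
after 9 — deliver 1→0: n0:foll/t2/[-]

2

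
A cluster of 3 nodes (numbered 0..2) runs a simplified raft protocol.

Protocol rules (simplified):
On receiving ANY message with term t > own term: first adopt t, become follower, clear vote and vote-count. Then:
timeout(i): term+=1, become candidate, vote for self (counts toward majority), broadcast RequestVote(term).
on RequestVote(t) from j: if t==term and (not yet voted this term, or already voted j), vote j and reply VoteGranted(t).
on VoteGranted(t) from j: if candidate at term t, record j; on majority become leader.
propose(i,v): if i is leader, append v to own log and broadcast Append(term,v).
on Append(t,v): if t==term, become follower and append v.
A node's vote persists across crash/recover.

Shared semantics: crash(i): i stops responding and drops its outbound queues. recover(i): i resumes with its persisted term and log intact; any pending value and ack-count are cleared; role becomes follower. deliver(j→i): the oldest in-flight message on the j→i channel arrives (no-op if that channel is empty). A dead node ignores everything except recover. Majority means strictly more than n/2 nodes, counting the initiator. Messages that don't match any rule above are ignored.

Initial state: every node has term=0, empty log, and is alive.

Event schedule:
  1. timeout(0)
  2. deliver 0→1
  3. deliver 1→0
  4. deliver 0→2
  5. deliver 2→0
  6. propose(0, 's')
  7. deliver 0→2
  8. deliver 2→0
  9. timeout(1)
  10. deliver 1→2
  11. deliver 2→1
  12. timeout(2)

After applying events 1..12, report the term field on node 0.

1

1. timeout(0):  <0:cand t1 ->
2. deliver 0→1:  <1:foll t1 ->
3. deliver 1→0:  <0:lead t1 ->
4. deliver 0→2:  <2:foll t1 ->
5. deliver 2→0:  nop
6. propose(0,'s'):  <0:lead t1 s>
7. deliver 0→2:  <2:foll t1 s>
8. deliver 2→0:  nop
9. timeout(1):  <1:cand t2 ->
10. deliver 1→2:  <2:foll t2 s>
11. deliver 2→1:  <1:lead t2 ->
12. timeout(2):  <2:cand t3 s>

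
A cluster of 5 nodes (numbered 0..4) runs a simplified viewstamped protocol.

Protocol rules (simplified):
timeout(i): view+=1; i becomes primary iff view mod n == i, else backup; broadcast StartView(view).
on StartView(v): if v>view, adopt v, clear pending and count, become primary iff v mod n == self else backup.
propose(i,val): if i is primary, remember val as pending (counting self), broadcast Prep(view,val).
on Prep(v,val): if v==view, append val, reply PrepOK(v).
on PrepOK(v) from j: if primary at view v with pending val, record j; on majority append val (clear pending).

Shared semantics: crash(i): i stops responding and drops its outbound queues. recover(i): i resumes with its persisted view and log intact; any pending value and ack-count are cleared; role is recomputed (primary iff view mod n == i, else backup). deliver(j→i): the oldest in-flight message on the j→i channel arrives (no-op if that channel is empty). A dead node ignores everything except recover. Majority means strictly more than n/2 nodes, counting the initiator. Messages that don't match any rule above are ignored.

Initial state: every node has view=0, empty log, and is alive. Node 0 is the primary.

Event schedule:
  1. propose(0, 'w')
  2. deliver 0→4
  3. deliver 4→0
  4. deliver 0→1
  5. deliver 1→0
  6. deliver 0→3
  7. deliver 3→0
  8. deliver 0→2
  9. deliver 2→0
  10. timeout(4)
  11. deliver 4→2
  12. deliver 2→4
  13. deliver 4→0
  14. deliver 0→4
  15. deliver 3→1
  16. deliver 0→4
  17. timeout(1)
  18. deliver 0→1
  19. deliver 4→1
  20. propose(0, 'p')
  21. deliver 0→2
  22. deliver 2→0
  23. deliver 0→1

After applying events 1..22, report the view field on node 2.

1. propose(0,'w'):  nop
2. deliver 0→4:  <4:back v0 w>
3. deliver 4→0:  nop
4. deliver 0→1:  <1:back v0 w>
5. deliver 1→0:  <0:prim v0 w>
6. deliver 0→3:  <3:back v0 w>
7. deliver 3→0:  nop
8. deliver 0→2:  <2:back v0 w>
9. deliver 2→0:  nop
10. timeout(4):  <4:back v1 w>
11. deliver 4→2:  <2:back v1 w>
12. deliver 2→4:  nop
13. deliver 4→0:  <0:back v1 w>
14. deliver 0→4:  nop
15. deliver 3→1:  nop
16. deliver 0→4:  nop
17. timeout(1):  <1:prim v1 w>
18. deliver 0→1:  nop
19. deliver 4→1:  nop
20. propose(0,'p'):  nop
21. deliver 0→2:  nop
22. deliver 2→0:  nop

1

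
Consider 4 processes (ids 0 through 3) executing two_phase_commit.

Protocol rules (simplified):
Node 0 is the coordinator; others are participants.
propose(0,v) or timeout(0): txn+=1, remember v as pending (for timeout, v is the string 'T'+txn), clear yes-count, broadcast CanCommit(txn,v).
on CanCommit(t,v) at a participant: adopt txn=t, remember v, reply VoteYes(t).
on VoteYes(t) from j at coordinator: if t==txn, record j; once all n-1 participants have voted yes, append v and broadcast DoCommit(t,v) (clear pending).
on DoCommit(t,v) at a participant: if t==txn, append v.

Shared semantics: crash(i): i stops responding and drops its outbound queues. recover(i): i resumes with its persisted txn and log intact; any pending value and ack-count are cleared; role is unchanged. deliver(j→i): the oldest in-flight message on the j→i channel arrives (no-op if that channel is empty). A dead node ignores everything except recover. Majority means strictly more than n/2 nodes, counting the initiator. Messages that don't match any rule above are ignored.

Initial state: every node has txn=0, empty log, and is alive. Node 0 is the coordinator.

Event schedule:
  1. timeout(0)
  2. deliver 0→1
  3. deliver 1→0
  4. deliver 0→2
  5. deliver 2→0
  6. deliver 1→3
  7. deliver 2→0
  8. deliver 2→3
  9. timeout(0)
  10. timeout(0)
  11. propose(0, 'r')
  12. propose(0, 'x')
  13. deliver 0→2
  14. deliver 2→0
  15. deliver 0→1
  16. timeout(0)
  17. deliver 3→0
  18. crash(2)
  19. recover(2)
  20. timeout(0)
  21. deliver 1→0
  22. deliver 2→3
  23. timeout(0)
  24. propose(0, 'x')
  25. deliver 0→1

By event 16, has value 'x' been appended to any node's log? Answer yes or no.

no

after 1 — timeout(0): n0:coor/t1/[-]
after 2 — deliver 0→1: n1:part/t1/[-]
after 3 — deliver 1→0: ·
after 4 — deliver 0→2: n2:part/t1/[-]
after 5 — deliver 2→0: ·
after 6 — deliver 1→3: ·
after 7 — deliver 2→0: ·
after 8 — deliver 2→3: ·
after 9 — timeout(0): n0:coor/t2/[-]
after 10 — timeout(0): n0:coor/t3/[-]
after 11 — propose(0,'r'): n0:coor/t4/[-]
after 12 — propose(0,'x'): n0:coor/t5/[-]
after 13 — deliver 0→2: n2:part/t2/[-]
after 14 — deliver 2→0: ·
after 15 — deliver 0→1: n1:part/t2/[-]
after 16 — timeout(0): n0:coor/t6/[-]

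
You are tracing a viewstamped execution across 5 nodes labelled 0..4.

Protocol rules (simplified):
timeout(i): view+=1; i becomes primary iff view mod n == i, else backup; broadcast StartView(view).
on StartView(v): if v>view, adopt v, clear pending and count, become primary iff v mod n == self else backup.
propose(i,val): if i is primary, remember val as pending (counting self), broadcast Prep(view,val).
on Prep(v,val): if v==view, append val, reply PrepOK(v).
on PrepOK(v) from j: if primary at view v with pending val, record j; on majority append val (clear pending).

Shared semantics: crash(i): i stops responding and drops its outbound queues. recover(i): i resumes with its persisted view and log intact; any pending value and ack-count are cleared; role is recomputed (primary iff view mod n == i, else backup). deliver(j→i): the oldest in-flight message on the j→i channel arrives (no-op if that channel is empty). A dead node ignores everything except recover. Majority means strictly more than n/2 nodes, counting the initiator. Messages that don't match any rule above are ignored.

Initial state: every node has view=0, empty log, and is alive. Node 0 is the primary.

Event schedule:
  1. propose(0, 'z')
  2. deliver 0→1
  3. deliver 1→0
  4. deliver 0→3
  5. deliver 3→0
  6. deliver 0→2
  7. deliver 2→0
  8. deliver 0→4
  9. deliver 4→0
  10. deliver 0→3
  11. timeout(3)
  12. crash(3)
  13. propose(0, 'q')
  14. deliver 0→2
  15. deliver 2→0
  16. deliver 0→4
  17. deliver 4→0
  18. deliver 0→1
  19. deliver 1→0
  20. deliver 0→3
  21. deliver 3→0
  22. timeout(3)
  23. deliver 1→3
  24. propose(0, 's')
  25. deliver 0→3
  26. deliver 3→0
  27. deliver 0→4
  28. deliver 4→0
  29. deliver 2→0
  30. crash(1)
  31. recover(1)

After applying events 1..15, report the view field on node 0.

1. propose(0,'z'):  nop
2. deliver 0→1:  <1:back v0 z>
3. deliver 1→0:  nop
4. deliver 0→3:  <3:back v0 z>
5. deliver 3→0:  <0:prim v0 z>
6. deliver 0→2:  <2:back v0 z>
7. deliver 2→0:  nop
8. deliver 0→4:  <4:back v0 z>
9. deliver 4→0:  nop
10. deliver 0→3:  nop
11. timeout(3):  <3:back v1 z>
12. crash(3):  <3:✗back v1 z>
13. propose(0,'q'):  nop
14. deliver 0→2:  <2:back v0 z,q>
15. deliver 2→0:  nop

0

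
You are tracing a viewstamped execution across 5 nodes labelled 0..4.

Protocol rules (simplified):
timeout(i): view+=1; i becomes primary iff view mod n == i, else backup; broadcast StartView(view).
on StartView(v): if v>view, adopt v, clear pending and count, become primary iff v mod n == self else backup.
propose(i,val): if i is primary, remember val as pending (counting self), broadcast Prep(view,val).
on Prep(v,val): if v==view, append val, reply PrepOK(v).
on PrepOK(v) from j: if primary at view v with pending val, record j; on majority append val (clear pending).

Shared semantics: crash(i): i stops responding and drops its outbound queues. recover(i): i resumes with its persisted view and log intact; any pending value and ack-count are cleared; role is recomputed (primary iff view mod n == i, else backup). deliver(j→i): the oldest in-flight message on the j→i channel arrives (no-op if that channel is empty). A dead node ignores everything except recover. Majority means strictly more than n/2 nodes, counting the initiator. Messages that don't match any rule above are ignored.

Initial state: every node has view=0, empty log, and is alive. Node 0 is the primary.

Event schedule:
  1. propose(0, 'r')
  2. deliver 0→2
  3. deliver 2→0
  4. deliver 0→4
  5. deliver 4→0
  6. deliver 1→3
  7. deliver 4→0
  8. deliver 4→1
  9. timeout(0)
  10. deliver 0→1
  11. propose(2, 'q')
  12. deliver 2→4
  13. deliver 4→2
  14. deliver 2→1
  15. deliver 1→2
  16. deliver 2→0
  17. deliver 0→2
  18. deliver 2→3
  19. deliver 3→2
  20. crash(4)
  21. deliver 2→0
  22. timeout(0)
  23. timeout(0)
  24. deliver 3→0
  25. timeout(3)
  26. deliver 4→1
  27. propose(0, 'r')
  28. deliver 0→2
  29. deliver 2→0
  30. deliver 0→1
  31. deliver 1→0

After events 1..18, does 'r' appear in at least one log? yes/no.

yes

1. propose(0,'r'):  nop
2. deliver 0→2:  <2:back v0 r>
3. deliver 2→0:  nop
4. deliver 0→4:  <4:back v0 r>
5. deliver 4→0:  <0:prim v0 r>
6. deliver 1→3:  nop
7. deliver 4→0:  nop
8. deliver 4→1:  nop
9. timeout(0):  <0:back v1 r>
10. deliver 0→1:  <1:back v0 r>
11. propose(2,'q'):  nop
12. deliver 2→4:  nop
13. deliver 4→2:  nop
14. deliver 2→1:  nop
15. deliver 1→2:  nop
16. deliver 2→0:  nop
17. deliver 0→2:  <2:back v1 r>
18. deliver 2→3:  nop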